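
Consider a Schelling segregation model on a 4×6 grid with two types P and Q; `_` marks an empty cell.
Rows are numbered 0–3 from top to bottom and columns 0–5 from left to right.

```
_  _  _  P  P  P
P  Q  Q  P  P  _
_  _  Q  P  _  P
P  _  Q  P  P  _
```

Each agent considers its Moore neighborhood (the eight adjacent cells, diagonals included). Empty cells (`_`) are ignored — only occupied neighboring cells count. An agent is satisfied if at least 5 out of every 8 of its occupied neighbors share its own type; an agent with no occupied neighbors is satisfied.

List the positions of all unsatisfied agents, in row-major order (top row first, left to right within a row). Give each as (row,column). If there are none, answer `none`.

(1,0), (1,2), (2,2), (2,3), (3,2), (3,3)

Row 0: (0,3)P 3/4 ✓ · (0,4)P 4/4 ✓ · (0,5)P 2/2 ✓
Row 1: (1,0)P 0/1 ✗ · (1,1)Q 2/3 ✓ · (1,2)Q 2/5 ✗ · (1,3)P 4/6 ✓ · (1,4)P 6/6 ✓
Row 2: (2,2)Q 3/6 ✗ · (2,3)P 4/7 ✗ · (2,5)P 2/2 ✓
Row 3: (3,0)P 0/0 ✓ · (3,2)Q 1/3 ✗ · (3,3)P 2/4 ✗ · (3,4)P 3/3 ✓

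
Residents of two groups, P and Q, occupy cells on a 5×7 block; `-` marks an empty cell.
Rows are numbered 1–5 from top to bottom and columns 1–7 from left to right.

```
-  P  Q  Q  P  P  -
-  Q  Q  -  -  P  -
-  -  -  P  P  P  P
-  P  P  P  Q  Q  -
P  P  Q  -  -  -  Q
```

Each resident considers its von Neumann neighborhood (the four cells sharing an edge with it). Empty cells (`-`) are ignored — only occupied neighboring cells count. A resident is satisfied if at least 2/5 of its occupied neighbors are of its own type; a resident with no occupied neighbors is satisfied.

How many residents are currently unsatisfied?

3

(1,2)P 0/2 not
(1,3)Q 2/3 satisfied
(1,4)Q 1/2 satisfied
(1,5)P 1/2 satisfied
(1,6)P 2/2 satisfied
(2,2)Q 1/2 satisfied
(2,3)Q 2/2 satisfied
(2,6)P 2/2 satisfied
(3,4)P 2/2 satisfied
(3,5)P 2/3 satisfied
(3,6)P 3/4 satisfied
(3,7)P 1/1 satisfied
(4,2)P 2/2 satisfied
(4,3)P 2/3 satisfied
(4,4)P 2/3 satisfied
(4,5)Q 1/3 not
(4,6)Q 1/2 satisfied
(5,1)P 1/1 satisfied
(5,2)P 2/3 satisfied
(5,3)Q 0/2 not
(5,7)Q 0/0 satisfied
Unsatisfied: (1,2), (4,5), (5,3) — 3 in total.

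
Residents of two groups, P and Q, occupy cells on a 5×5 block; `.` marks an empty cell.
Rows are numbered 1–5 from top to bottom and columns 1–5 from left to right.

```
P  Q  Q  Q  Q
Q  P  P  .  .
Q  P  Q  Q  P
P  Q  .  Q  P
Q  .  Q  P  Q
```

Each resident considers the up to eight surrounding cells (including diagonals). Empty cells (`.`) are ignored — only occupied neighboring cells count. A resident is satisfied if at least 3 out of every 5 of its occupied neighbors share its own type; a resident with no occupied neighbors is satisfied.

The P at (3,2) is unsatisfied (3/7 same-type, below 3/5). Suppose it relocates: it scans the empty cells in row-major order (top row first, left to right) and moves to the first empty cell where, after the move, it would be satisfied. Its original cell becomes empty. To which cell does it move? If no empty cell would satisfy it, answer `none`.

none

Vacating (3,2). Empty cells in order:
  (2,4): 2/7 same-type → still unsatisfied.
  (2,5): 1/4 same-type → still unsatisfied.
  (4,3): 1/6 same-type → still unsatisfied.
  (5,2): 1/4 same-type → still unsatisfied.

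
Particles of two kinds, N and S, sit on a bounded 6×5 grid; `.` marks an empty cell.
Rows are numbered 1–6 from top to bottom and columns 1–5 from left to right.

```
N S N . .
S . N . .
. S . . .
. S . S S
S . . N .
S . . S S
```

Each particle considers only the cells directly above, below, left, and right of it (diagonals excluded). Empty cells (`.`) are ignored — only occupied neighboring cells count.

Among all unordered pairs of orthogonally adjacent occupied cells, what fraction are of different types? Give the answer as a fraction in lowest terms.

1/2

Scan each occupied cell's neighbors to the right and below so each pair is counted once.
From row 1: 3 unlike of 4 pairs (running 3/4).
From row 3: 0 unlike of 1 pairs (running 3/5).
From row 4: 1 unlike of 2 pairs (running 4/7).
From row 5: 1 unlike of 2 pairs (running 5/9).
From row 6: 0 unlike of 1 pairs (running 5/10).
Total adjacent occupied pairs: 10; unlike-type pairs: 5.
5/10 reduces to 1/2.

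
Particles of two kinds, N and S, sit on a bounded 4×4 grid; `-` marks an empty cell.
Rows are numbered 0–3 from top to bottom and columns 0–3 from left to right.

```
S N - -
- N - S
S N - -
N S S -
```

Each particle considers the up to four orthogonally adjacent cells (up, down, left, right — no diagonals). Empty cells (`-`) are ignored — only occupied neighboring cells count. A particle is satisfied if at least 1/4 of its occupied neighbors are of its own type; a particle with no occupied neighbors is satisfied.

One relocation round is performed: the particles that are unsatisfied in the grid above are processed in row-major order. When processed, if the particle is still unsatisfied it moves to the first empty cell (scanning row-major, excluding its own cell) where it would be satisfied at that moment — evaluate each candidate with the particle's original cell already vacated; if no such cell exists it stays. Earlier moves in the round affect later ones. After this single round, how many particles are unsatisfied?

Initially unsatisfied (in order): (0,0), (2,0), (3,0).
  (0,0) → (0,3).
  (2,0) → (0,2).
  (3,0) → (0,0).
Resulting grid:
N N S S
- N - S
- N - -
- S S -
All satisfied now.

0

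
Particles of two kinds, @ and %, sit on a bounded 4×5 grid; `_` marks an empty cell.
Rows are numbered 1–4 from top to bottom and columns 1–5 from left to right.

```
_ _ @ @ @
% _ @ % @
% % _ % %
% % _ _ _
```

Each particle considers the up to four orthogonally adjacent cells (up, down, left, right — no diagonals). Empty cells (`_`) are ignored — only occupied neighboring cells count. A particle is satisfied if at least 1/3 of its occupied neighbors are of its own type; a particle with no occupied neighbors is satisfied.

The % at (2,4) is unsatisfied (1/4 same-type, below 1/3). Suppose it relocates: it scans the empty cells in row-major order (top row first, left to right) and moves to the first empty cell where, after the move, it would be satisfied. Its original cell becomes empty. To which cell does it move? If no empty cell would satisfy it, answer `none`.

Vacating (2,4). Empty cells in order:
  (1,1): 1/1 same-type → satisfied — stop here.

(1,1)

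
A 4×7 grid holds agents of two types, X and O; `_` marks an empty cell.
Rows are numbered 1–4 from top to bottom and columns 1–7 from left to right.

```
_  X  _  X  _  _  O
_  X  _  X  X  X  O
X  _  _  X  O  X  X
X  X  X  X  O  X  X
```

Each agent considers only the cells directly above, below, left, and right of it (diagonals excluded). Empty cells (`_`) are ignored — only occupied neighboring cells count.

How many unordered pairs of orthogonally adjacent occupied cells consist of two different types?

7

Scan each occupied cell's neighbors to the right and below so each pair is counted once.
From row 1: 0 unlike of 3 pairs (running 0/3).
From row 2: 3 unlike of 7 pairs (running 3/10).
From row 3: 2 unlike of 8 pairs (running 5/18).
From row 4: 2 unlike of 6 pairs (running 7/24).
Total adjacent occupied pairs: 24; unlike-type pairs: 7.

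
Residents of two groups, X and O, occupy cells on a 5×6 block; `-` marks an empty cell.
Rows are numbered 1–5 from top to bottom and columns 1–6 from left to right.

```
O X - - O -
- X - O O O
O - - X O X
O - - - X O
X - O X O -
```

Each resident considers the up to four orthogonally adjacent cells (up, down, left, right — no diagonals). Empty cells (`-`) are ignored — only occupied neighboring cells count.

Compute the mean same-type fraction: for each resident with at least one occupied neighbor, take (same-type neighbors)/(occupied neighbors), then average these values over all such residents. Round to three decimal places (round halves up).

0.347

Row 1: (1,1)O 0/1 · (1,2)X 1/2 · (1,5)O 1/1
Row 2: (2,2)X 1/1 · (2,4)O 1/2 · (2,5)O 4/4 · (2,6)O 1/2
Row 3: (3,1)O 1/1 · (3,4)X 0/2 · (3,5)O 1/4 · (3,6)X 0/3
Row 4: (4,1)O 1/2 · (4,5)X 0/3 · (4,6)O 0/2
Row 5: (5,1)X 0/1 · (5,3)O 0/1 · (5,4)X 0/2 · (5,5)O 0/2
Sum over 18 residents: 0/1 + 1/2 + 1/1 + 1/1 + 1/2 + 4/4 + 1/2 + 1/1 + 0/2 + 1/4 + 0/3 + 1/2 + 0/3 + 0/2 + 0/1 + 0/1 + 0/2 + 0/2 = 25/4; mean = 25/4 ÷ 18 = 25/72 = 0.347222… → 0.347.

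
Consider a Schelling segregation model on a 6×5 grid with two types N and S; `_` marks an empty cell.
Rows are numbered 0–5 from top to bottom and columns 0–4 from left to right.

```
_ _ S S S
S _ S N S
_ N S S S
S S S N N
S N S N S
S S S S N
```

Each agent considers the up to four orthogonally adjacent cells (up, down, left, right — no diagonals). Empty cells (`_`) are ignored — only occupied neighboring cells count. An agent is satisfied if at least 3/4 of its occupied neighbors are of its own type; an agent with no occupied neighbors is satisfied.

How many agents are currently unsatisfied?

(0,2)S 2/2 ✓
(0,3)S 2/3 ✗
(0,4)S 2/2 ✓
(1,0)S 0/0 ✓
(1,2)S 2/3 ✗
(1,3)N 0/4 ✗
(1,4)S 2/3 ✗
(2,1)N 0/2 ✗
(2,2)S 3/4 ✓
(2,3)S 2/4 ✗
(2,4)S 2/3 ✗
(3,0)S 2/2 ✓
(3,1)S 2/4 ✗
(3,2)S 3/4 ✓
(3,3)N 2/4 ✗
(3,4)N 1/3 ✗
(4,0)S 2/3 ✗
(4,1)N 0/4 ✗
(4,2)S 2/4 ✗
(4,3)N 1/4 ✗
(4,4)S 0/3 ✗
(5,0)S 2/2 ✓
(5,1)S 2/3 ✗
(5,2)S 3/3 ✓
(5,3)S 1/3 ✗
(5,4)N 0/2 ✗
Unsatisfied: (0,3), (1,2), (1,3), (1,4), (2,1), (2,3), (2,4), (3,1), (3,3), (3,4), (4,0), (4,1), (4,2), (4,3), (4,4), (5,1), (5,3), (5,4) — 18 in total.

18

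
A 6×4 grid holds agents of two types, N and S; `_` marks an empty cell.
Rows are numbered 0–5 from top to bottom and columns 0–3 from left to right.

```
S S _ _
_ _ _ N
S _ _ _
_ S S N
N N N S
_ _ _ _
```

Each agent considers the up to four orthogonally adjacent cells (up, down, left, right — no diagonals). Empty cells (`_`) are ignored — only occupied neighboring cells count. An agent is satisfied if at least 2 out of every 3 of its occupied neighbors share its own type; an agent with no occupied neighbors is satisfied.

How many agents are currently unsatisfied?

5

Row 0: (0,0)S 1/1 satisfied · (0,1)S 1/1 satisfied
Row 1: (1,3)N 0/0 satisfied
Row 2: (2,0)S 0/0 satisfied
Row 3: (3,1)S 1/2 not · (3,2)S 1/3 not · (3,3)N 0/2 not
Row 4: (4,0)N 1/1 satisfied · (4,1)N 2/3 satisfied · (4,2)N 1/3 not · (4,3)S 0/2 not
Unsatisfied: (3,1), (3,2), (3,3), (4,2), (4,3) — 5 in total.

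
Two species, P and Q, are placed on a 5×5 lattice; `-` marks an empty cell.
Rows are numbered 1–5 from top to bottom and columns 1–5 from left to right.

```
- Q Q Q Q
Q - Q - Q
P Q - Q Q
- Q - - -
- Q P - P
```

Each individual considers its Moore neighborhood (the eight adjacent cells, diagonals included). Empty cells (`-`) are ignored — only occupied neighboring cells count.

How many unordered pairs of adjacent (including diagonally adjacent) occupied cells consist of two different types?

Scan each occupied cell's neighbors to the right and below (and the two forward diagonals) so each pair is counted once.
From row 1: 0 unlike of 9 pairs (running 0/9).
From row 2: 1 unlike of 6 pairs (running 1/15).
From row 3: 2 unlike of 4 pairs (running 3/19).
From row 4: 1 unlike of 2 pairs (running 4/21).
From row 5: 1 unlike of 1 pairs (running 5/22).
Total adjacent occupied pairs: 22; unlike-type pairs: 5.

5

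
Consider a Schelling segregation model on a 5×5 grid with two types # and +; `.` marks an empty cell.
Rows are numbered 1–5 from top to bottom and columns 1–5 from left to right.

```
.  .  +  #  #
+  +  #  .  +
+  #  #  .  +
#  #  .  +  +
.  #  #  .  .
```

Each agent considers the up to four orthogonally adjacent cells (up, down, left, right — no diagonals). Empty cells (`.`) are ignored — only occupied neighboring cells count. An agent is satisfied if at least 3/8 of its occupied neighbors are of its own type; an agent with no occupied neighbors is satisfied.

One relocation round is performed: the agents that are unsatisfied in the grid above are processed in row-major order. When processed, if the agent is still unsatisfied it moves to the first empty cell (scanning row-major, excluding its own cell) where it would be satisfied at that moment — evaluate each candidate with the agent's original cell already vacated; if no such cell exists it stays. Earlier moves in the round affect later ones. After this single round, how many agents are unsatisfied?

0

Initially unsatisfied (in order): (1,3), (2,2), (2,3), (3,1).
  (1,3) → (1,1).
  (2,2) → (1,2).
  (2,3): now satisfied by earlier moves; stays.
  (3,1) → (2,2).
Resulting grid:
+ + . # #
+ + # . +
. # # . +
# # . + +
. # # . .
All satisfied now.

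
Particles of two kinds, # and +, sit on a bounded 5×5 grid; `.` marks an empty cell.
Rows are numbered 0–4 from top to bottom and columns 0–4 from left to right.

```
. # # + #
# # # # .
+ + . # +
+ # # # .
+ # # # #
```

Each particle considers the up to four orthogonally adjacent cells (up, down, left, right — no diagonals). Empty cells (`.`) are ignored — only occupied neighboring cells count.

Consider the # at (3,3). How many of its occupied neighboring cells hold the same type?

Occupied neighbors of (3,3): (2,3)=#, (4,3)=#, (3,2)=#.
Same type (#): 3 of 3.

3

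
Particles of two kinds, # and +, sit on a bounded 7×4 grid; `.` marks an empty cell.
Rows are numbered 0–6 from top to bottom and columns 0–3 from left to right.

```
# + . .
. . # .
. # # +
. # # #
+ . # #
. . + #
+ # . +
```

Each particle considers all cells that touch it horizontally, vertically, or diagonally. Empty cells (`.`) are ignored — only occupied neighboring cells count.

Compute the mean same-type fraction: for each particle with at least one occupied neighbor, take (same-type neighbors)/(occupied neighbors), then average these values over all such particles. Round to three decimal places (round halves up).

Row 0: (0,0)# 0/1 · (0,1)+ 0/2
Row 1: (1,2)# 2/4
Row 2: (2,1)# 4/4 · (2,2)# 5/6 · (2,3)+ 0/4
Row 3: (3,1)# 4/5 · (3,2)# 6/7 · (3,3)# 4/5
Row 4: (4,0)+ 0/1 · (4,2)# 5/6 · (4,3)# 4/5
Row 5: (5,2)+ 1/5 · (5,3)# 2/4
Row 6: (6,0)+ 0/1 · (6,1)# 0/2 · (6,3)+ 1/2
Sum over 17 particles: 0/1 + 0/2 + 2/4 + 4/4 + 5/6 + 0/4 + 4/5 + 6/7 + 4/5 + 0/1 + 5/6 + 4/5 + 1/5 + 2/4 + 0/1 + 0/2 + 1/2 = 1601/210; mean = 1601/210 ÷ 17 = 1601/3570 = 0.448459… → 0.448.

0.448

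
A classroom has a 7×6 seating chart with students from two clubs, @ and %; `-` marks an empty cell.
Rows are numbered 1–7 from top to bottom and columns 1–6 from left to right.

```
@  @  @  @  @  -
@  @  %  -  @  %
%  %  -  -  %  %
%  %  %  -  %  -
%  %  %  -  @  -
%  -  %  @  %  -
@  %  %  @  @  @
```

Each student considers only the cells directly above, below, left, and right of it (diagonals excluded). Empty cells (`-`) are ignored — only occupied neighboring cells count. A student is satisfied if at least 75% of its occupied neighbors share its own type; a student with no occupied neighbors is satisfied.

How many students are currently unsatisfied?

(1,1)@ 2/2 satisfied
(1,2)@ 3/3 satisfied
(1,3)@ 2/3 not
(1,4)@ 2/2 satisfied
(1,5)@ 2/2 satisfied
(2,1)@ 2/3 not
(2,2)@ 2/4 not
(2,3)% 0/2 not
(2,5)@ 1/3 not
(2,6)% 1/2 not
(3,1)% 2/3 not
(3,2)% 2/3 not
(3,5)% 2/3 not
(3,6)% 2/2 satisfied
(4,1)% 3/3 satisfied
(4,2)% 4/4 satisfied
(4,3)% 2/2 satisfied
(4,5)% 1/2 not
(5,1)% 3/3 satisfied
(5,2)% 3/3 satisfied
(5,3)% 3/3 satisfied
(5,5)@ 0/2 not
(6,1)% 1/2 not
(6,3)% 2/3 not
(6,4)@ 1/3 not
(6,5)% 0/3 not
(7,1)@ 0/2 not
(7,2)% 1/2 not
(7,3)% 2/3 not
(7,4)@ 2/3 not
(7,5)@ 2/3 not
(7,6)@ 1/1 satisfied
Unsatisfied: (1,3), (2,1), (2,2), (2,3), (2,5), (2,6), (3,1), (3,2), (3,5), (4,5), (5,5), (6,1), (6,3), (6,4), (6,5), (7,1), (7,2), (7,3), (7,4), (7,5) — 20 in total.

20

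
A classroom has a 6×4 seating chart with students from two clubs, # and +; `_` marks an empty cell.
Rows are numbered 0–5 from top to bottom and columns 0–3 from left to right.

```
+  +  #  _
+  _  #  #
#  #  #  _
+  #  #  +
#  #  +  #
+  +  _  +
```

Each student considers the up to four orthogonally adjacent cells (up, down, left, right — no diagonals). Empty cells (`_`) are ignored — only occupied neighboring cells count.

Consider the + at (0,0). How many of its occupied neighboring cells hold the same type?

Occupied neighbors of (0,0): (1,0)=+, (0,1)=+.
Same type (+): 2 of 2.

2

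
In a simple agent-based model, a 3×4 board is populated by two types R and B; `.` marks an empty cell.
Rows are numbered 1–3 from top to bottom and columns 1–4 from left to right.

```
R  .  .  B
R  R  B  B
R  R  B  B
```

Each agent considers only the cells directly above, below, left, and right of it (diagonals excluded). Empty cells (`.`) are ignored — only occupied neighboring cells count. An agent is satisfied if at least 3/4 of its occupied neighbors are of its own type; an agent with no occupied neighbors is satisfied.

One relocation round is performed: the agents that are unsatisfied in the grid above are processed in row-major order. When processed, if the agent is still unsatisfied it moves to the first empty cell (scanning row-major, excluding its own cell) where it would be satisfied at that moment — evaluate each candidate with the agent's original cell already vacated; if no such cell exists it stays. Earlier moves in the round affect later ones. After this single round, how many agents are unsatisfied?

Initially unsatisfied (in order): (2,2), (2,3), (3,2), (3,3).
  (2,2) → (1,2).
  (2,3): now satisfied by earlier moves; stays.
  (3,2): no empty cell satisfies it; stays.
  (3,3): no empty cell satisfies it; stays.
Resulting grid:
R R . B
R . B B
R R B B
Unsatisfied now: (3,2), (3,3).

2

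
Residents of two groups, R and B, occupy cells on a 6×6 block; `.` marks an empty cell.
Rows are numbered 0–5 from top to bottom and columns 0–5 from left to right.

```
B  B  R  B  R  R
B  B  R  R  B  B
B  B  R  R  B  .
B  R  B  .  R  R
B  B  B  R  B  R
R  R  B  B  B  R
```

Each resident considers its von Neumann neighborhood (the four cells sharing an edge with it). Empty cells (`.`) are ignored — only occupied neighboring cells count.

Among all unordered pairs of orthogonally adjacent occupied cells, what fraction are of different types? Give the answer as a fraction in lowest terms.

25/53

Scan each occupied cell's neighbors to the right and below so each pair is counted once.
From row 0: 6 unlike of 11 pairs (running 6/11).
From row 1: 2 unlike of 10 pairs (running 8/21).
From row 2: 5 unlike of 8 pairs (running 13/29).
From row 3: 4 unlike of 8 pairs (running 17/37).
From row 4: 6 unlike of 11 pairs (running 23/48).
From row 5: 2 unlike of 5 pairs (running 25/53).
Total adjacent occupied pairs: 53; unlike-type pairs: 25.
25/53 is already in lowest terms.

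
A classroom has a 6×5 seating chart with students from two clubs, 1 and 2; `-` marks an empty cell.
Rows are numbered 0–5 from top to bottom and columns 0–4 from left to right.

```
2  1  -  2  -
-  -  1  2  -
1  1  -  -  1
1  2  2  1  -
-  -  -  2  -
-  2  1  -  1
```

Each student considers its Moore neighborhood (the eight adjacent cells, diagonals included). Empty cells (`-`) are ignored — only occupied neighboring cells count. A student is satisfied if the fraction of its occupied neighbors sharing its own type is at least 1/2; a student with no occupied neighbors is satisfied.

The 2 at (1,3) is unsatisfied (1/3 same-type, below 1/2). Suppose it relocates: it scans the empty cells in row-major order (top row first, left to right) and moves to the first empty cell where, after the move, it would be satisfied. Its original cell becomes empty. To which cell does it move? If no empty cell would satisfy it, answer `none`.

Vacating (1,3). Empty cells in order:
  (0,2): 1/3 same-type → still unsatisfied.
  (0,4): 1/1 same-type → satisfied — stop here.

(0,4)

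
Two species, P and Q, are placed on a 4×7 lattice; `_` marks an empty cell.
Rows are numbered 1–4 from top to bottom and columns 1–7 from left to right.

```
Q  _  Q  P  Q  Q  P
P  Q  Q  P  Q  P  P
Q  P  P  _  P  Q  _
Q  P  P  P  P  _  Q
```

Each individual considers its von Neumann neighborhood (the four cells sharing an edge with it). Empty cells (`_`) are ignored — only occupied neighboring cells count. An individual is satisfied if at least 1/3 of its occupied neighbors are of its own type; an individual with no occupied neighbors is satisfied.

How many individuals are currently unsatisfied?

5

(1,1)Q 0/1 not
(1,3)Q 1/2 satisfied
(1,4)P 1/3 satisfied
(1,5)Q 2/3 satisfied
(1,6)Q 1/3 satisfied
(1,7)P 1/2 satisfied
(2,1)P 0/3 not
(2,2)Q 1/3 satisfied
(2,3)Q 2/4 satisfied
(2,4)P 1/3 satisfied
(2,5)Q 1/4 not
(2,6)P 1/4 not
(2,7)P 2/2 satisfied
(3,1)Q 1/3 satisfied
(3,2)P 2/4 satisfied
(3,3)P 2/3 satisfied
(3,5)P 1/3 satisfied
(3,6)Q 0/2 not
(4,1)Q 1/2 satisfied
(4,2)P 2/3 satisfied
(4,3)P 3/3 satisfied
(4,4)P 2/2 satisfied
(4,5)P 2/2 satisfied
(4,7)Q 0/0 satisfied
Unsatisfied: (1,1), (2,1), (2,5), (2,6), (3,6) — 5 in total.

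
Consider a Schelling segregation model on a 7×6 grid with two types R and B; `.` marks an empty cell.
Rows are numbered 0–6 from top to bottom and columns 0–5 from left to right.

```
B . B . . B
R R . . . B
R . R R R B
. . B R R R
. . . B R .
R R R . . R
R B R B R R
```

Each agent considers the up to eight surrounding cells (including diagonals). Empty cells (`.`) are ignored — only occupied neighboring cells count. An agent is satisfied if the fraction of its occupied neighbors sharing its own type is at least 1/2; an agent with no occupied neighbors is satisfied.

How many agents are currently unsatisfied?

(0,0)B 0/2 unhappy
(0,2)B 0/1 unhappy
(0,5)B 1/1 ok
(1,0)R 2/3 ok
(1,1)R 3/5 ok
(1,5)B 2/3 ok
(2,0)R 2/2 ok
(2,2)R 3/4 ok
(2,3)R 4/5 ok
(2,4)R 4/6 ok
(2,5)B 1/4 unhappy
(3,2)B 1/4 unhappy
(3,3)R 5/7 ok
(3,4)R 5/7 ok
(3,5)R 3/4 ok
(4,3)B 1/5 unhappy
(4,4)R 4/5 ok
(5,0)R 2/3 ok
(5,1)R 4/5 ok
(5,2)R 2/5 unhappy
(5,5)R 3/3 ok
(6,0)R 2/3 ok
(6,1)B 0/5 unhappy
(6,2)R 2/4 ok
(6,3)B 0/3 unhappy
(6,4)R 2/3 ok
(6,5)R 2/2 ok
Unsatisfied: (0,0), (0,2), (2,5), (3,2), (4,3), (5,2), (6,1), (6,3) — 8 in total.

8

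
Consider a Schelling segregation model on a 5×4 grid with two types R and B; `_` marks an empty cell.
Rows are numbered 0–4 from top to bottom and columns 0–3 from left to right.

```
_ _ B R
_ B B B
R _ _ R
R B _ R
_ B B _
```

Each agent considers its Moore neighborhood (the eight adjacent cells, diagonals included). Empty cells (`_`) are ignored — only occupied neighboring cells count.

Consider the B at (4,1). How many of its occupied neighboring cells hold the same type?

Occupied neighbors of (4,1): (3,0)=R, (3,1)=B, (4,2)=B.
Same type (B): 2 of 3.

2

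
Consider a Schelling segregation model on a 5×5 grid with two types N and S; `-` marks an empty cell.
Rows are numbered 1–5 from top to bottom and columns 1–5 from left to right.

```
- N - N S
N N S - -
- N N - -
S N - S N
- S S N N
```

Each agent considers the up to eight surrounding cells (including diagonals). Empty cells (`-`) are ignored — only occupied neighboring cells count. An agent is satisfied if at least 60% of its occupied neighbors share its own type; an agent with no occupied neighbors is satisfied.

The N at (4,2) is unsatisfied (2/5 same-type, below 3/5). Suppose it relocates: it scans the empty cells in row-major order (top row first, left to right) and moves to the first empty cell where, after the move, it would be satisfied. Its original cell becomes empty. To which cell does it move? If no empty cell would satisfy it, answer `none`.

(1,1)

Vacating (4,2). Empty cells in order:
  (1,1): 3/3 same-type → satisfied — stop here.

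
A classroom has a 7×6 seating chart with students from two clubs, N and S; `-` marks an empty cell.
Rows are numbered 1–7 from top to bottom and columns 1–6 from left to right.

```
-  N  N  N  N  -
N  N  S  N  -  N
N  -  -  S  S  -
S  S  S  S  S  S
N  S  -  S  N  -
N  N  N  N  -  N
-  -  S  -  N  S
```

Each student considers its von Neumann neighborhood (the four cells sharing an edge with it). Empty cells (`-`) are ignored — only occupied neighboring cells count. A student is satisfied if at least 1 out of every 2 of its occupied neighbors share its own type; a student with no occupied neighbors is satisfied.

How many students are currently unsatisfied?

11

Row 1: (1,2)N 2/2 ok · (1,3)N 2/3 ok · (1,4)N 3/3 ok · (1,5)N 1/1 ok
Row 2: (2,1)N 2/2 ok · (2,2)N 2/3 ok · (2,3)S 0/3 unhappy · (2,4)N 1/3 unhappy · (2,6)N 0/0 ok
Row 3: (3,1)N 1/2 ok · (3,4)S 2/3 ok · (3,5)S 2/2 ok
Row 4: (4,1)S 1/3 unhappy · (4,2)S 3/3 ok · (4,3)S 2/2 ok · (4,4)S 4/4 ok · (4,5)S 3/4 ok · (4,6)S 1/1 ok
Row 5: (5,1)N 1/3 unhappy · (5,2)S 1/3 unhappy · (5,4)S 1/3 unhappy · (5,5)N 0/2 unhappy
Row 6: (6,1)N 2/2 ok · (6,2)N 2/3 ok · (6,3)N 2/3 ok · (6,4)N 1/2 ok · (6,6)N 0/1 unhappy
Row 7: (7,3)S 0/1 unhappy · (7,5)N 0/1 unhappy · (7,6)S 0/2 unhappy
Unsatisfied: (2,3), (2,4), (4,1), (5,1), (5,2), (5,4), (5,5), (6,6), (7,3), (7,5), (7,6) — 11 in total.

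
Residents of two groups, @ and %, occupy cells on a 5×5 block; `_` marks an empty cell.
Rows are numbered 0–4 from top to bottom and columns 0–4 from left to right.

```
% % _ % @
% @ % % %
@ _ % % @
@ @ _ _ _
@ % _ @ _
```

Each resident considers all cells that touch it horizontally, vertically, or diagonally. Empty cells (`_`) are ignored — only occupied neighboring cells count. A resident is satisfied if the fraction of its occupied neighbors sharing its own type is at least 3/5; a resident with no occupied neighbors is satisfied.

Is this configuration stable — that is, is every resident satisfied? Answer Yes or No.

(0,0)% 2/3 ok
(0,1)% 3/4 ok
(0,3)% 3/4 ok
(0,4)@ 0/3 unhappy
(1,0)% 2/4 unhappy
(1,1)@ 1/6 unhappy
(1,2)% 5/6 ok
(1,3)% 5/7 ok
(1,4)% 3/5 ok
(2,0)@ 3/4 ok
(2,2)% 3/5 ok
(2,3)% 4/5 ok
(2,4)@ 0/3 unhappy
(3,0)@ 3/4 ok
(3,1)@ 3/5 ok
(4,0)@ 2/3 ok
(4,1)% 0/3 unhappy
(4,3)@ 0/0 ok
For instance (0,4) has only 0/3 same-type neighbors, below 3/5.

No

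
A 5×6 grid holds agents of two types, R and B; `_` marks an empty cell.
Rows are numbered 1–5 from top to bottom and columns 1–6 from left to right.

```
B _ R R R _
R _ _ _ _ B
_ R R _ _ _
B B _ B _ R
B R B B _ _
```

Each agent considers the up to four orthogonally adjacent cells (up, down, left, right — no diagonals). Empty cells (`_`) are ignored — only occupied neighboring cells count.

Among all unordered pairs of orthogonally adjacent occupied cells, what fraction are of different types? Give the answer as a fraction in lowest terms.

Scan each occupied cell's neighbors to the right and below so each pair is counted once.
Row 1: B(1,1)–R(2,1)≠ R(1,3)–R(1,4)= R(1,4)–R(1,5)=  → 1/3 unlike.
Row 3: R(3,2)–R(3,3)= R(3,2)–B(4,2)≠  → 1/2 unlike.
Row 4: B(4,1)–B(4,2)= B(4,1)–B(5,1)= B(4,2)–R(5,2)≠ B(4,4)–B(5,4)=  → 1/4 unlike.
Row 5: B(5,1)–R(5,2)≠ R(5,2)–B(5,3)≠ B(5,3)–B(5,4)=  → 2/3 unlike.
Total adjacent occupied pairs: 12; unlike-type pairs: 5.
5/12 is already in lowest terms.

5/12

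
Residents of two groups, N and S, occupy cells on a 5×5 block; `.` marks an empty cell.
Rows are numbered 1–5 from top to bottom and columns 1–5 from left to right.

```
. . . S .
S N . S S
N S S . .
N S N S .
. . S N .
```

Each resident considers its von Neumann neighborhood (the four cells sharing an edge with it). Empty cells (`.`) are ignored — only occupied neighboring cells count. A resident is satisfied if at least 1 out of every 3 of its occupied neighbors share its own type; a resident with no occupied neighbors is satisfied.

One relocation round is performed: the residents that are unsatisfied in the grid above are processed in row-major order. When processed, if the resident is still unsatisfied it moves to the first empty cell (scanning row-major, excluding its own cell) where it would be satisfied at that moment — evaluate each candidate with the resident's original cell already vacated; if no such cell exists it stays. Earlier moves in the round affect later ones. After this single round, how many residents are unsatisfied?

0

Initially unsatisfied (in order): (2,1), (2,2), (4,3), (4,4), (5,3), (5,4).
  (2,1) → (1,1).
  (2,2) → (2,1).
  (4,3) → (2,2).
  (4,4) → (1,2).
  (5,3) → (1,3).
  (5,4): now satisfied by earlier moves; stays.
Resulting grid:
S S S S .
N N . S S
N S S . .
N S . . .
. . . N .
All satisfied now.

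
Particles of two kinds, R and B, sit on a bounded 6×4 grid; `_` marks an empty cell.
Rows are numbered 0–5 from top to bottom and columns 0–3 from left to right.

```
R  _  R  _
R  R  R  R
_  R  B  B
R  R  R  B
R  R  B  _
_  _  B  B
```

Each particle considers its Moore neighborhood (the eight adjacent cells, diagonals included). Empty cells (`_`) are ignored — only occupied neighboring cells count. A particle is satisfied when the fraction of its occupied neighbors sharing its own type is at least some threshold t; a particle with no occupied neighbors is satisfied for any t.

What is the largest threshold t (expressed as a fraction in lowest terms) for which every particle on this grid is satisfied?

1/4

Row 0: (0,0)R 2/2 · (0,2)R 3/3
Row 1: (1,0)R 3/3 · (1,1)R 5/6 · (1,2)R 4/6 · (1,3)R 2/4
Row 2: (2,1)R 6/7 · (2,2)B 2/8 · (2,3)B 2/5
Row 3: (3,0)R 4/4 · (3,1)R 5/7 · (3,2)R 3/7 · (3,3)B 3/4
Row 4: (4,0)R 3/3 · (4,1)R 4/6 · (4,2)B 3/6
Row 5: (5,2)B 2/3 · (5,3)B 2/2
The smallest same-type fraction is 2/8 at (2,2), which reduces to 1/4. Any threshold above that leaves this particle unsatisfied.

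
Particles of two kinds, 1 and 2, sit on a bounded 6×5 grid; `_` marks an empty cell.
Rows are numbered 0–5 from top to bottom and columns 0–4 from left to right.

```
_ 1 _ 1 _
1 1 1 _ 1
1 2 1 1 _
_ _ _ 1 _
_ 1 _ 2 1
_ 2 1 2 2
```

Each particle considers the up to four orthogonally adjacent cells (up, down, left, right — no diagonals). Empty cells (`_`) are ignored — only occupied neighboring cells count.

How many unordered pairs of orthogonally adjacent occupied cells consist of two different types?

9

Scan each occupied cell's neighbors to the right and below so each pair is counted once.
From row 0: 0 unlike of 1 pairs (running 0/1).
From row 1: 1 unlike of 5 pairs (running 1/6).
From row 2: 2 unlike of 4 pairs (running 3/10).
From row 3: 1 unlike of 1 pairs (running 4/11).
From row 4: 3 unlike of 4 pairs (running 7/15).
From row 5: 2 unlike of 3 pairs (running 9/18).
Total adjacent occupied pairs: 18; unlike-type pairs: 9.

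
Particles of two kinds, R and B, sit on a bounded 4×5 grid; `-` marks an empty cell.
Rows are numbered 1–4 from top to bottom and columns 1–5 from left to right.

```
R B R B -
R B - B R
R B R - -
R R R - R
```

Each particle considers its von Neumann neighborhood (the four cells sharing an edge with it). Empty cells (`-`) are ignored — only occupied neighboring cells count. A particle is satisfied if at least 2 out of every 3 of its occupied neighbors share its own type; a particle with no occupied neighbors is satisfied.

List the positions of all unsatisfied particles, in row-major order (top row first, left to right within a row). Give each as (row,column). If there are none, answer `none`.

(1,1), (1,2), (1,3), (1,4), (2,4), (2,5), (3,2), (3,3)

Row 1: (1,1)R 1/2 unhappy · (1,2)B 1/3 unhappy · (1,3)R 0/2 unhappy · (1,4)B 1/2 unhappy
Row 2: (2,1)R 2/3 ok · (2,2)B 2/3 ok · (2,4)B 1/2 unhappy · (2,5)R 0/1 unhappy
Row 3: (3,1)R 2/3 ok · (3,2)B 1/4 unhappy · (3,3)R 1/2 unhappy
Row 4: (4,1)R 2/2 ok · (4,2)R 2/3 ok · (4,3)R 2/2 ok · (4,5)R 0/0 ok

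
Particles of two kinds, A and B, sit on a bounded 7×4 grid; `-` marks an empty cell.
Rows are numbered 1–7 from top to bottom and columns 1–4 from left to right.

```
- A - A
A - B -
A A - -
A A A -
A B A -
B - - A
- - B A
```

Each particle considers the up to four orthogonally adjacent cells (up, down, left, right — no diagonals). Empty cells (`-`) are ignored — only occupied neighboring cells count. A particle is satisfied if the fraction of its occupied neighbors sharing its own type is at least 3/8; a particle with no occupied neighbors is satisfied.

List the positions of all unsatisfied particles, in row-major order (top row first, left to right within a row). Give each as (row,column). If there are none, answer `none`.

Row 1: (1,2)A 0/0 ok · (1,4)A 0/0 ok
Row 2: (2,1)A 1/1 ok · (2,3)B 0/0 ok
Row 3: (3,1)A 3/3 ok · (3,2)A 2/2 ok
Row 4: (4,1)A 3/3 ok · (4,2)A 3/4 ok · (4,3)A 2/2 ok
Row 5: (5,1)A 1/3 unhappy · (5,2)B 0/3 unhappy · (5,3)A 1/2 ok
Row 6: (6,1)B 0/1 unhappy · (6,4)A 1/1 ok
Row 7: (7,3)B 0/1 unhappy · (7,4)A 1/2 ok

(5,1), (5,2), (6,1), (7,3)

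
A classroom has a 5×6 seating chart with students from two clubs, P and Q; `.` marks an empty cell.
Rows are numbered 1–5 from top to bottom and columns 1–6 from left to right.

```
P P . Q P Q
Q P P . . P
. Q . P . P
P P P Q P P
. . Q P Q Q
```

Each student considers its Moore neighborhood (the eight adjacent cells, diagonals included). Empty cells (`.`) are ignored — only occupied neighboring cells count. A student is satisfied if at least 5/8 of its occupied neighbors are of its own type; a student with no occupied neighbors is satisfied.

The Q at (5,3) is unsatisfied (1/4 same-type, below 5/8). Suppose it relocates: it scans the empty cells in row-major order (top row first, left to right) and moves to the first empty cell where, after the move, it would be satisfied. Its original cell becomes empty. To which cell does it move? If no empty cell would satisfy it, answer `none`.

none

Vacating (5,3). Empty cells in order:
  (1,3): 1/4 same-type → still unsatisfied.
  (2,4): 1/4 same-type → still unsatisfied.
  (2,5): 2/6 same-type → still unsatisfied.
  (3,1): 2/5 same-type → still unsatisfied.
  (3,3): 2/7 same-type → still unsatisfied.
  (3,5): 1/6 same-type → still unsatisfied.
  (5,1): 0/2 same-type → still unsatisfied.
  (5,2): 0/3 same-type → still unsatisfied.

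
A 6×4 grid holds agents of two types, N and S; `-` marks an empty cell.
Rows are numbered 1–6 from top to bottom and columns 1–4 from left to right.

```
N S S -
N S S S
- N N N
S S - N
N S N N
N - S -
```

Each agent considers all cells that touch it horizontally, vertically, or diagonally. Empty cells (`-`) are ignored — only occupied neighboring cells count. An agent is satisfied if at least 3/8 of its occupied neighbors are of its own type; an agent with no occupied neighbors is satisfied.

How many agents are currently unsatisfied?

Row 1: (1,1)N 1/3 not · (1,2)S 3/5 satisfied · (1,3)S 4/4 satisfied
Row 2: (2,1)N 2/4 satisfied · (2,2)S 3/7 satisfied · (2,3)S 4/7 satisfied · (2,4)S 2/4 satisfied
Row 3: (3,2)N 2/6 not · (3,3)N 3/7 satisfied · (3,4)N 2/4 satisfied
Row 4: (4,1)S 2/4 satisfied · (4,2)S 2/6 not · (4,4)N 4/4 satisfied
Row 5: (5,1)N 1/4 not · (5,2)S 3/6 satisfied · (5,3)N 2/5 satisfied · (5,4)N 2/3 satisfied
Row 6: (6,1)N 1/2 satisfied · (6,3)S 1/3 not
Unsatisfied: (1,1), (3,2), (4,2), (5,1), (6,3) — 5 in total.

5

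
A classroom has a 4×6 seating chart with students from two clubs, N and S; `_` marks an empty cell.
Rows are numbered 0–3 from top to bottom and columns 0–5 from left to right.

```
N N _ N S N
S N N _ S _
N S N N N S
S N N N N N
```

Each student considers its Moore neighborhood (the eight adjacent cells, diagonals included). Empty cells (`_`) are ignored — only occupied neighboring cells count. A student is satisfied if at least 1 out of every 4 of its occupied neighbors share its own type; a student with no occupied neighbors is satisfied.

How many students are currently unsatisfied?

Row 0: (0,0)N 2/3 ok · (0,1)N 3/4 ok · (0,3)N 1/3 ok · (0,4)S 1/3 ok · (0,5)N 0/2 unhappy
Row 1: (1,0)S 1/5 unhappy · (1,1)N 5/7 ok · (1,2)N 5/6 ok · (1,4)S 2/6 ok
Row 2: (2,0)N 2/5 ok · (2,1)S 2/8 ok · (2,2)N 6/7 ok · (2,3)N 6/7 ok · (2,4)N 4/6 ok · (2,5)S 1/4 ok
Row 3: (3,0)S 1/3 ok · (3,1)N 3/5 ok · (3,2)N 4/5 ok · (3,3)N 5/5 ok · (3,4)N 4/5 ok · (3,5)N 2/3 ok
Unsatisfied: (0,5), (1,0) — 2 in total.

2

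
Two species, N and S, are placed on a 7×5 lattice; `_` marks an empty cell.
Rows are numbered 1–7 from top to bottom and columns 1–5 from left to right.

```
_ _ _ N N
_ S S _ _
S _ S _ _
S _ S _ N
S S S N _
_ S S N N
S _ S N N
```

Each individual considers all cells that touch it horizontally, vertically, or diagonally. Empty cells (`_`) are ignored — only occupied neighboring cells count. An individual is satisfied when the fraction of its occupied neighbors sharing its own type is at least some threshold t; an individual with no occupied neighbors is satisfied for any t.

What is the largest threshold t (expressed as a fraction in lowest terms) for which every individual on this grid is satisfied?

Row 1: (1,4)N 1/2 · (1,5)N 1/1
Row 2: (2,2)S 3/3 · (2,3)S 2/3
Row 3: (3,1)S 2/2 · (3,3)S 3/3
Row 4: (4,1)S 3/3 · (4,3)S 3/4 · (4,5)N 1/1
Row 5: (5,1)S 3/3 · (5,2)S 6/6 · (5,3)S 4/6 · (5,4)N 3/6
Row 6: (6,2)S 6/6 · (6,3)S 4/7 · (6,4)N 4/7 · (6,5)N 4/4
Row 7: (7,1)S 1/1 · (7,3)S 2/4 · (7,4)N 3/5 · (7,5)N 3/3
The smallest same-type fraction is 1/2 at (1,4), which reduces to 1/2. Any threshold above that leaves this individual unsatisfied.

1/2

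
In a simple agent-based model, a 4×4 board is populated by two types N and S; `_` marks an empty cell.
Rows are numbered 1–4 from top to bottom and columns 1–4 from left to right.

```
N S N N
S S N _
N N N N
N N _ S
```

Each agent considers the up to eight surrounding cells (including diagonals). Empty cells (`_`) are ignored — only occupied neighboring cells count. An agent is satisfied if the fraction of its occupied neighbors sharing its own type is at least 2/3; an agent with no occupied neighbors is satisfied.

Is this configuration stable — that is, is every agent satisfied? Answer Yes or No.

Row 1: (1,1)N 0/3 not · (1,2)S 2/5 not · (1,3)N 2/4 not · (1,4)N 2/2 satisfied
Row 2: (2,1)S 2/5 not · (2,2)S 2/8 not · (2,3)N 5/7 satisfied
Row 3: (3,1)N 3/5 not · (3,2)N 5/7 satisfied · (3,3)N 4/6 satisfied · (3,4)N 2/3 satisfied
Row 4: (4,1)N 3/3 satisfied · (4,2)N 4/4 satisfied · (4,4)S 0/2 not
For instance (1,1) has only 0/3 same-type neighbors, below 2/3.

No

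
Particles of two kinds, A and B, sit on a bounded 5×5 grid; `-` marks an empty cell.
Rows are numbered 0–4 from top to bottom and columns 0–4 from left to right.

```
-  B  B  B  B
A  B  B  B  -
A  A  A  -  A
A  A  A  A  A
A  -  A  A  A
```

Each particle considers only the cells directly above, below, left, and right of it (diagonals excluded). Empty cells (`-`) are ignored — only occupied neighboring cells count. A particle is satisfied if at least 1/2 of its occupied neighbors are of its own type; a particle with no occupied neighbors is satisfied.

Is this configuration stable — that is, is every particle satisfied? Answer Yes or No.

Row 0: (0,1)B 2/2 ✓ · (0,2)B 3/3 ✓ · (0,3)B 3/3 ✓ · (0,4)B 1/1 ✓
Row 1: (1,0)A 1/2 ✓ · (1,1)B 2/4 ✓ · (1,2)B 3/4 ✓ · (1,3)B 2/2 ✓
Row 2: (2,0)A 3/3 ✓ · (2,1)A 3/4 ✓ · (2,2)A 2/3 ✓ · (2,4)A 1/1 ✓
Row 3: (3,0)A 3/3 ✓ · (3,1)A 3/3 ✓ · (3,2)A 4/4 ✓ · (3,3)A 3/3 ✓ · (3,4)A 3/3 ✓
Row 4: (4,0)A 1/1 ✓ · (4,2)A 2/2 ✓ · (4,3)A 3/3 ✓ · (4,4)A 2/2 ✓
All meet the threshold, so the configuration is stable.

Yes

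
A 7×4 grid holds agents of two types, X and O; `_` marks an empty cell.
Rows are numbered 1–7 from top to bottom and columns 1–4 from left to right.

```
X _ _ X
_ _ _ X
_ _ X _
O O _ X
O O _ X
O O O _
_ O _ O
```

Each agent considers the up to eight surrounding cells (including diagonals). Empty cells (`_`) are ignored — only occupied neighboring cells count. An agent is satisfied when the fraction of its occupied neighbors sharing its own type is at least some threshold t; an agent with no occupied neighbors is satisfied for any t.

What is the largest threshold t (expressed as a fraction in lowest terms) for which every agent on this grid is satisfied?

1/2

(1,1)X — no occupied neighbors
(1,4)X 1/1
(2,4)X 2/2
(3,3)X 2/3
(4,1)O 3/3
(4,2)O 3/4
(4,4)X 2/2
(5,1)O 5/5
(5,2)O 6/6
(5,4)X 1/2
(6,1)O 4/4
(6,2)O 5/5
(6,3)O 4/5
(7,2)O 3/3
(7,4)O 1/1
The smallest same-type fraction is 1/2 at (5,4), which reduces to 1/2. Any threshold above that leaves this agent unsatisfied.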